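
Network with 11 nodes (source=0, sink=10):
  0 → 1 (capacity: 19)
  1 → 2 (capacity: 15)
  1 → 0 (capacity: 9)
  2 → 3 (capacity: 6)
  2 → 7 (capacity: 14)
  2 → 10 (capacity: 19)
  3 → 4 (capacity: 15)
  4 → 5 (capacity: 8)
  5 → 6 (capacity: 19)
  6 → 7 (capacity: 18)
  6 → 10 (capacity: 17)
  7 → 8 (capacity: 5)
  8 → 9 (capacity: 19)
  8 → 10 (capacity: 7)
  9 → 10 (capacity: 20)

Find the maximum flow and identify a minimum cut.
Max flow = 15, Min cut edges: (1,2)

Maximum flow: 15
Minimum cut: (1,2)
Partition: S = [0, 1], T = [2, 3, 4, 5, 6, 7, 8, 9, 10]

Max-flow min-cut theorem verified: both equal 15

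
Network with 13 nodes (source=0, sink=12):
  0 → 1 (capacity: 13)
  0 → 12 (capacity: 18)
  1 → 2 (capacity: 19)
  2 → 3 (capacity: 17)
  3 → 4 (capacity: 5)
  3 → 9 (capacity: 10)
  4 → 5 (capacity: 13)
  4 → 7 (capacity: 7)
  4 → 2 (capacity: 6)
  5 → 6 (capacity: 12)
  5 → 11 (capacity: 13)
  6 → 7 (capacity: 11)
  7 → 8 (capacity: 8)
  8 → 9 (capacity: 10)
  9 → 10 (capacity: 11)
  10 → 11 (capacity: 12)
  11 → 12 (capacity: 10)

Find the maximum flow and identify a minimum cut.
Max flow = 28, Min cut edges: (0,12), (11,12)

Maximum flow: 28
Minimum cut: (0,12), (11,12)
Partition: S = [0, 1, 2, 3, 4, 5, 6, 7, 8, 9, 10, 11], T = [12]

Max-flow min-cut theorem verified: both equal 28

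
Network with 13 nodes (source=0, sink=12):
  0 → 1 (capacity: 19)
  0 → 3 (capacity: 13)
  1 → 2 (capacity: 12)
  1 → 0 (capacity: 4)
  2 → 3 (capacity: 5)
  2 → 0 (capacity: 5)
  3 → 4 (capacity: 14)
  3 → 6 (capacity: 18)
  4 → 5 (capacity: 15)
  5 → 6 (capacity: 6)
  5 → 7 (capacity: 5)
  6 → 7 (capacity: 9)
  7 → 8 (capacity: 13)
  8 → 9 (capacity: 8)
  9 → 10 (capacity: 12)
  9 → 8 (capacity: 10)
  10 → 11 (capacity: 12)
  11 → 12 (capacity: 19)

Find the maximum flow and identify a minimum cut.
Max flow = 8, Min cut edges: (8,9)

Maximum flow: 8
Minimum cut: (8,9)
Partition: S = [0, 1, 2, 3, 4, 5, 6, 7, 8], T = [9, 10, 11, 12]

Max-flow min-cut theorem verified: both equal 8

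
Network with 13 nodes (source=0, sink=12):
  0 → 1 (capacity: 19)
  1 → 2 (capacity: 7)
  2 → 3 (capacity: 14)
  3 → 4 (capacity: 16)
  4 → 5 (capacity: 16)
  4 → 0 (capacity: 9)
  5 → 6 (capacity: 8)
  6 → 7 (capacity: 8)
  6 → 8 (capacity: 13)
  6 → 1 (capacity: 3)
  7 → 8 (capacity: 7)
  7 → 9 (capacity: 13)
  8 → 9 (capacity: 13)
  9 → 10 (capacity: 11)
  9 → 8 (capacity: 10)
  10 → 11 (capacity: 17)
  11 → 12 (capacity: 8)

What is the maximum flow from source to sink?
Maximum flow = 7

Max flow: 7

Flow assignment:
  0 → 1: 7/19
  1 → 2: 7/7
  2 → 3: 7/14
  3 → 4: 7/16
  4 → 5: 7/16
  5 → 6: 7/8
  6 → 7: 7/8
  7 → 9: 7/13
  9 → 10: 7/11
  10 → 11: 7/17
  11 → 12: 7/8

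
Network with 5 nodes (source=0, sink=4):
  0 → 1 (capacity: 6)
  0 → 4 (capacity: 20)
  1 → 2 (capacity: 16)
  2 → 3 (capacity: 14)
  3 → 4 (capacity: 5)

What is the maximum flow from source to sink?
Maximum flow = 25

Max flow: 25

Flow assignment:
  0 → 1: 5/6
  0 → 4: 20/20
  1 → 2: 5/16
  2 → 3: 5/14
  3 → 4: 5/5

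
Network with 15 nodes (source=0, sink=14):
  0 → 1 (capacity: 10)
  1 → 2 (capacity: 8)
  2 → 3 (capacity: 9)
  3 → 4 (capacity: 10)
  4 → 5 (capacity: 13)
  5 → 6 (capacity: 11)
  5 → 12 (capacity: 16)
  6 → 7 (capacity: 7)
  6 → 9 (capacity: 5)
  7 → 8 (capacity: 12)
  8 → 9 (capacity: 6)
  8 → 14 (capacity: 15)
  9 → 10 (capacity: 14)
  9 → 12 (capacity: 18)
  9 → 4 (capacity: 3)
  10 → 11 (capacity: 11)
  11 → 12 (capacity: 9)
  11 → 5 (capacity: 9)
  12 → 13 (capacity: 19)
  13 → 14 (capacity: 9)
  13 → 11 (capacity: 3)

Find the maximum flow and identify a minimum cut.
Max flow = 8, Min cut edges: (1,2)

Maximum flow: 8
Minimum cut: (1,2)
Partition: S = [0, 1], T = [2, 3, 4, 5, 6, 7, 8, 9, 10, 11, 12, 13, 14]

Max-flow min-cut theorem verified: both equal 8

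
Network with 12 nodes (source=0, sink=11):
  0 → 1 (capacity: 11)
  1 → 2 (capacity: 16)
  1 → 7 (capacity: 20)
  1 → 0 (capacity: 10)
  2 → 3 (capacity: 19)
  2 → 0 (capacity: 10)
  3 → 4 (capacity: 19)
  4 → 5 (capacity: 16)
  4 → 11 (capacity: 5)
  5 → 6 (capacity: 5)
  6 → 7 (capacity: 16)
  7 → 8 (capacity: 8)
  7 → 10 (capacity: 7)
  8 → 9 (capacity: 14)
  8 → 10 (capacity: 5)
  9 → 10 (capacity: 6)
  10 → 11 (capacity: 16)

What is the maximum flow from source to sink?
Maximum flow = 11

Max flow: 11

Flow assignment:
  0 → 1: 11/11
  1 → 7: 11/20
  7 → 8: 4/8
  7 → 10: 7/7
  8 → 10: 4/5
  10 → 11: 11/16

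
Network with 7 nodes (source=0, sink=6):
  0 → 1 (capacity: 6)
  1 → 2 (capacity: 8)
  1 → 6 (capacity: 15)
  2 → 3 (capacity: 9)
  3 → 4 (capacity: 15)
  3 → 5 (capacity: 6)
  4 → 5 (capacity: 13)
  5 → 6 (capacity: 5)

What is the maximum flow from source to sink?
Maximum flow = 6

Max flow: 6

Flow assignment:
  0 → 1: 6/6
  1 → 6: 6/15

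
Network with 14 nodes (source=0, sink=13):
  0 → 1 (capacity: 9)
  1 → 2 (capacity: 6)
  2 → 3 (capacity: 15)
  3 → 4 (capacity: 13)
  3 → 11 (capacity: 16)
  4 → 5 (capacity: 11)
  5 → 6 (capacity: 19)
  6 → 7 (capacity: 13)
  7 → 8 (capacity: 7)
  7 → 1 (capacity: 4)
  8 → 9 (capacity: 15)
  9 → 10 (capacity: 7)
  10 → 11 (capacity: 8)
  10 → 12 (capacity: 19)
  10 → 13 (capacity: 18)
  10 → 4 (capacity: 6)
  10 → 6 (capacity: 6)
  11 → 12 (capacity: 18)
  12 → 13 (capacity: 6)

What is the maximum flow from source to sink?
Maximum flow = 6

Max flow: 6

Flow assignment:
  0 → 1: 6/9
  1 → 2: 6/6
  2 → 3: 6/15
  3 → 11: 6/16
  11 → 12: 6/18
  12 → 13: 6/6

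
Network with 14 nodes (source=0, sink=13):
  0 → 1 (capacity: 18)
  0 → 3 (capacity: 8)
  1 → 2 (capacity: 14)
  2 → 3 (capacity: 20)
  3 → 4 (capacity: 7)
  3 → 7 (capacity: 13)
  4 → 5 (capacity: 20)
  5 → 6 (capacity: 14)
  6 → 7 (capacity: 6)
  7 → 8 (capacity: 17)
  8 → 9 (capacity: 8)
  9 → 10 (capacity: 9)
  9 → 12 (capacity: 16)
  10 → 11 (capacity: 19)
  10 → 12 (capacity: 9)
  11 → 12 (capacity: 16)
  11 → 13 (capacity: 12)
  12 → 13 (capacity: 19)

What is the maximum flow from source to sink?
Maximum flow = 8

Max flow: 8

Flow assignment:
  0 → 1: 8/18
  1 → 2: 8/14
  2 → 3: 8/20
  3 → 4: 6/7
  3 → 7: 2/13
  4 → 5: 6/20
  5 → 6: 6/14
  6 → 7: 6/6
  7 → 8: 8/17
  8 → 9: 8/8
  9 → 12: 8/16
  12 → 13: 8/19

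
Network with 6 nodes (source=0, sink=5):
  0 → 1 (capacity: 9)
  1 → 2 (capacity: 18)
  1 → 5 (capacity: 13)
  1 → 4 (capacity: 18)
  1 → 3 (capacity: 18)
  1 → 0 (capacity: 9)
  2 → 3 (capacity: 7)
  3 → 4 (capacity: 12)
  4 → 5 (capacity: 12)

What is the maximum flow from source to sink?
Maximum flow = 9

Max flow: 9

Flow assignment:
  0 → 1: 9/9
  1 → 5: 9/13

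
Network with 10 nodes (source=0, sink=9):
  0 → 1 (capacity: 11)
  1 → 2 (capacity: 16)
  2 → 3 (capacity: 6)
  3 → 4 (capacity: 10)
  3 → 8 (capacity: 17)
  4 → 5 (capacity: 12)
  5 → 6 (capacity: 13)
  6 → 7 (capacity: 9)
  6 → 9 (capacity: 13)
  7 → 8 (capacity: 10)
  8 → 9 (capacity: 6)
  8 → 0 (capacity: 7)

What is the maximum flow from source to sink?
Maximum flow = 6

Max flow: 6

Flow assignment:
  0 → 1: 6/11
  1 → 2: 6/16
  2 → 3: 6/6
  3 → 8: 6/17
  8 → 9: 6/6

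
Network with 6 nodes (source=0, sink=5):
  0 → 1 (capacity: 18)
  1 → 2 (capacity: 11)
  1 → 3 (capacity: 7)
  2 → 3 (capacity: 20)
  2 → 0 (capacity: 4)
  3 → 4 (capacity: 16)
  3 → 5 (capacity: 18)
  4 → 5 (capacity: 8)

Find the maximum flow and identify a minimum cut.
Max flow = 18, Min cut edges: (1,2), (1,3)

Maximum flow: 18
Minimum cut: (1,2), (1,3)
Partition: S = [0, 1], T = [2, 3, 4, 5]

Max-flow min-cut theorem verified: both equal 18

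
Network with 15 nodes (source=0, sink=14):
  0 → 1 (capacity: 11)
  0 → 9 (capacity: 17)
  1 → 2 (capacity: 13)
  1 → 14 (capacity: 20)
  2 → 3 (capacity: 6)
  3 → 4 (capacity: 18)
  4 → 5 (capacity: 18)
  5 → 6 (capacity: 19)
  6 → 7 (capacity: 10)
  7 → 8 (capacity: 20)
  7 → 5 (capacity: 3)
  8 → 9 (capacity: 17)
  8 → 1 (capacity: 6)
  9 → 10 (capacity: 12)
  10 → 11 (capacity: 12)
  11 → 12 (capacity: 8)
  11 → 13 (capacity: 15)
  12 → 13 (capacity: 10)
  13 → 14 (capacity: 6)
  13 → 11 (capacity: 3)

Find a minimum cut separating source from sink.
Min cut value = 17, edges: (0,1), (13,14)

Min cut value: 17
Partition: S = [0, 9, 10, 11, 12, 13], T = [1, 2, 3, 4, 5, 6, 7, 8, 14]
Cut edges: (0,1), (13,14)

By max-flow min-cut theorem, max flow = min cut = 17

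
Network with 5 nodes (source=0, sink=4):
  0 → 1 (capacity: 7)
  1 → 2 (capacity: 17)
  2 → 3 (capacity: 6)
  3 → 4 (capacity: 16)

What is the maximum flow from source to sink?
Maximum flow = 6

Max flow: 6

Flow assignment:
  0 → 1: 6/7
  1 → 2: 6/17
  2 → 3: 6/6
  3 → 4: 6/16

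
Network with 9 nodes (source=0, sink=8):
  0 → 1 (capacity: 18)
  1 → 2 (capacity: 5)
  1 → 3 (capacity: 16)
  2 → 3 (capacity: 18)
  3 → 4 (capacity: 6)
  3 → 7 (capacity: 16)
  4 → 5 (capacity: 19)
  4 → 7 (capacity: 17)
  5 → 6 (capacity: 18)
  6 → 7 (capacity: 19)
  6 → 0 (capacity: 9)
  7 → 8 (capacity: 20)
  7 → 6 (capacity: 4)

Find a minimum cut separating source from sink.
Min cut value = 18, edges: (0,1)

Min cut value: 18
Partition: S = [0], T = [1, 2, 3, 4, 5, 6, 7, 8]
Cut edges: (0,1)

By max-flow min-cut theorem, max flow = min cut = 18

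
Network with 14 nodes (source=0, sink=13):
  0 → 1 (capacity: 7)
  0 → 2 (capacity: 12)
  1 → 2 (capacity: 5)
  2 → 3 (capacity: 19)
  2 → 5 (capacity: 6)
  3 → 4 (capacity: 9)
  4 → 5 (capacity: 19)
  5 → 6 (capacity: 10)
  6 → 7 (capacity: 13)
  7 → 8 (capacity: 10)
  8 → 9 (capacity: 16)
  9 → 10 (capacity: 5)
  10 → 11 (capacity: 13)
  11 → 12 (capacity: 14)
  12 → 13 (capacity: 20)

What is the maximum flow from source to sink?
Maximum flow = 5

Max flow: 5

Flow assignment:
  0 → 1: 5/7
  1 → 2: 5/5
  2 → 3: 5/19
  3 → 4: 5/9
  4 → 5: 5/19
  5 → 6: 5/10
  6 → 7: 5/13
  7 → 8: 5/10
  8 → 9: 5/16
  9 → 10: 5/5
  10 → 11: 5/13
  11 → 12: 5/14
  12 → 13: 5/20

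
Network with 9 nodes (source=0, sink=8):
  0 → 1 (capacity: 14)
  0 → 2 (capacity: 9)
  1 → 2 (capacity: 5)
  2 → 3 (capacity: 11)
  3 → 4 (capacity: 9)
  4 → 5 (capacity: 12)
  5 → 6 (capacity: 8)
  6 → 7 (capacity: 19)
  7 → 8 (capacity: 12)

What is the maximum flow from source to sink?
Maximum flow = 8

Max flow: 8

Flow assignment:
  0 → 1: 5/14
  0 → 2: 3/9
  1 → 2: 5/5
  2 → 3: 8/11
  3 → 4: 8/9
  4 → 5: 8/12
  5 → 6: 8/8
  6 → 7: 8/19
  7 → 8: 8/12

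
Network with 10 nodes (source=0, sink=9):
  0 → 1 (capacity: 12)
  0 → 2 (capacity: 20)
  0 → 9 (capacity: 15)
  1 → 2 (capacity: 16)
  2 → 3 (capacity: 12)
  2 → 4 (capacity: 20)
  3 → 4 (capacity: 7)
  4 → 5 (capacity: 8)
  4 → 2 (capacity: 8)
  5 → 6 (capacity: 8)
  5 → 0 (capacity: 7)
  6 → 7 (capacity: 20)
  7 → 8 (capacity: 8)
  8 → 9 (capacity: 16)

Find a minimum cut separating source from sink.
Min cut value = 23, edges: (0,9), (7,8)

Min cut value: 23
Partition: S = [0, 1, 2, 3, 4, 5, 6, 7], T = [8, 9]
Cut edges: (0,9), (7,8)

By max-flow min-cut theorem, max flow = min cut = 23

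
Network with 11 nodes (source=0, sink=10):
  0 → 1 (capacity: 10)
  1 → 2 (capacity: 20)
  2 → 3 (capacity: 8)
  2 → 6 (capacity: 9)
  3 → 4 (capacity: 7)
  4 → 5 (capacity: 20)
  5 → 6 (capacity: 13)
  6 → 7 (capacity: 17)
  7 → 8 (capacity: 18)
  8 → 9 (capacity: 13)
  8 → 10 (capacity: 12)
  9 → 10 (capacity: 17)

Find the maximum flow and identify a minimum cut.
Max flow = 10, Min cut edges: (0,1)

Maximum flow: 10
Minimum cut: (0,1)
Partition: S = [0], T = [1, 2, 3, 4, 5, 6, 7, 8, 9, 10]

Max-flow min-cut theorem verified: both equal 10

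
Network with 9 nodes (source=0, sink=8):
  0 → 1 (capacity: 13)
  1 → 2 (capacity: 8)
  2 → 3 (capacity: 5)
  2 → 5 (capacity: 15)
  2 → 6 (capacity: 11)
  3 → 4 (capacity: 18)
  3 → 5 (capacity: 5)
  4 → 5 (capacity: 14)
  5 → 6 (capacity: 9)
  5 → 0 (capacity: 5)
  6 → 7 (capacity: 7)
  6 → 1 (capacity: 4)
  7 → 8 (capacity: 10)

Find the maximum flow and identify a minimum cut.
Max flow = 7, Min cut edges: (6,7)

Maximum flow: 7
Minimum cut: (6,7)
Partition: S = [0, 1, 2, 3, 4, 5, 6], T = [7, 8]

Max-flow min-cut theorem verified: both equal 7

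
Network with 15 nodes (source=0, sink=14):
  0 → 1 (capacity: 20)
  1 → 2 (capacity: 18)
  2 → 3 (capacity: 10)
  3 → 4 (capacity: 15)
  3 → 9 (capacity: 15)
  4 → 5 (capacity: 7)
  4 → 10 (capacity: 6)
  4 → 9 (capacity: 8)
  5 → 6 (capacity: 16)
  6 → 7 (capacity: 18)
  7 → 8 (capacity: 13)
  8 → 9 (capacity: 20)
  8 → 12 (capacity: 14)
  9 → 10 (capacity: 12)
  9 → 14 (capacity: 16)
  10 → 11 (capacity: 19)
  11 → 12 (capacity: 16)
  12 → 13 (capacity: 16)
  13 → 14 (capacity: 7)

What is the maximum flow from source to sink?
Maximum flow = 10

Max flow: 10

Flow assignment:
  0 → 1: 10/20
  1 → 2: 10/18
  2 → 3: 10/10
  3 → 9: 10/15
  9 → 14: 10/16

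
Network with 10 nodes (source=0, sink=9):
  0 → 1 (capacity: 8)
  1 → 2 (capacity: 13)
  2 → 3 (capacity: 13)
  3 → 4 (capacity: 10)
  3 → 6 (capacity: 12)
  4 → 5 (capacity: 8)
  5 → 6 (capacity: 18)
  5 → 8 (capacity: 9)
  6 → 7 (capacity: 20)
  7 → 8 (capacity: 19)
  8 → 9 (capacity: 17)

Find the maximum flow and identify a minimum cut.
Max flow = 8, Min cut edges: (0,1)

Maximum flow: 8
Minimum cut: (0,1)
Partition: S = [0], T = [1, 2, 3, 4, 5, 6, 7, 8, 9]

Max-flow min-cut theorem verified: both equal 8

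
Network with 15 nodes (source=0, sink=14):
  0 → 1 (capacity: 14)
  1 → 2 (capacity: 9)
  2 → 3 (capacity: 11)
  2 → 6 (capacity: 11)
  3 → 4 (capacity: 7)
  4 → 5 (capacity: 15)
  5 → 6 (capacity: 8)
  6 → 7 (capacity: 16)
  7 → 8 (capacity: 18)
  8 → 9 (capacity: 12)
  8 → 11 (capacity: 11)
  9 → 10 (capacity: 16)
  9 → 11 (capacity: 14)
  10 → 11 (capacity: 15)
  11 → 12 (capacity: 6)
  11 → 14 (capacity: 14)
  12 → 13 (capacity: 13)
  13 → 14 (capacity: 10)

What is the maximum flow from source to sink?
Maximum flow = 9

Max flow: 9

Flow assignment:
  0 → 1: 9/14
  1 → 2: 9/9
  2 → 6: 9/11
  6 → 7: 9/16
  7 → 8: 9/18
  8 → 11: 9/11
  11 → 14: 9/14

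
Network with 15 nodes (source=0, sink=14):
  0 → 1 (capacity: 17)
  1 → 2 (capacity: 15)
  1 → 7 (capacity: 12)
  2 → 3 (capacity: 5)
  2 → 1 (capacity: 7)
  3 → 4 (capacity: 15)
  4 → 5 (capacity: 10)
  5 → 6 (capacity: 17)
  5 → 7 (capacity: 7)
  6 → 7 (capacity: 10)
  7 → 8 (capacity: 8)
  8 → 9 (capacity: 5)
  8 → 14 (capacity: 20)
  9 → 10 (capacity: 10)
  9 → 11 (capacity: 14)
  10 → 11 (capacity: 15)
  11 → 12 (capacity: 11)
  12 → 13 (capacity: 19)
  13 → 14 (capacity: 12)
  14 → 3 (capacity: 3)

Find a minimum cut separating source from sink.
Min cut value = 8, edges: (7,8)

Min cut value: 8
Partition: S = [0, 1, 2, 3, 4, 5, 6, 7], T = [8, 9, 10, 11, 12, 13, 14]
Cut edges: (7,8)

By max-flow min-cut theorem, max flow = min cut = 8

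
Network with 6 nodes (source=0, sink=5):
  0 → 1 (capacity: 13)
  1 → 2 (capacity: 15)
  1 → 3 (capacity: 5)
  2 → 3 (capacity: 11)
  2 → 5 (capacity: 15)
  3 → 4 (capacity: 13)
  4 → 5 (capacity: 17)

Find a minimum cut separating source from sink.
Min cut value = 13, edges: (0,1)

Min cut value: 13
Partition: S = [0], T = [1, 2, 3, 4, 5]
Cut edges: (0,1)

By max-flow min-cut theorem, max flow = min cut = 13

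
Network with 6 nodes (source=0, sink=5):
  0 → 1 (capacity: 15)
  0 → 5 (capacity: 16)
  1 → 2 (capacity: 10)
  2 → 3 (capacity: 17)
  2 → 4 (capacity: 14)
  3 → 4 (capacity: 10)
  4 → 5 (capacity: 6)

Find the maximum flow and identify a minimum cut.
Max flow = 22, Min cut edges: (0,5), (4,5)

Maximum flow: 22
Minimum cut: (0,5), (4,5)
Partition: S = [0, 1, 2, 3, 4], T = [5]

Max-flow min-cut theorem verified: both equal 22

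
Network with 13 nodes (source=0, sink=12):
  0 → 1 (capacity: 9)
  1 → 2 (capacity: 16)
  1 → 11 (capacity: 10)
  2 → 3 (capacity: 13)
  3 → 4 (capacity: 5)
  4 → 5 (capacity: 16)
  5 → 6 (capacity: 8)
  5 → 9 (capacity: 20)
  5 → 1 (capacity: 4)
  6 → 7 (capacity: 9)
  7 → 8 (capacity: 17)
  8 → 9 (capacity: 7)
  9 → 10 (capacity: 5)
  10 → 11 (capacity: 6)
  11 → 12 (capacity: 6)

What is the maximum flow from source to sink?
Maximum flow = 6

Max flow: 6

Flow assignment:
  0 → 1: 6/9
  1 → 11: 6/10
  11 → 12: 6/6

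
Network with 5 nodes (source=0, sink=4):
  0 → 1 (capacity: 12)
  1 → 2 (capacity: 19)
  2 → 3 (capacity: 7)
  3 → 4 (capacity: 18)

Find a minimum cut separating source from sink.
Min cut value = 7, edges: (2,3)

Min cut value: 7
Partition: S = [0, 1, 2], T = [3, 4]
Cut edges: (2,3)

By max-flow min-cut theorem, max flow = min cut = 7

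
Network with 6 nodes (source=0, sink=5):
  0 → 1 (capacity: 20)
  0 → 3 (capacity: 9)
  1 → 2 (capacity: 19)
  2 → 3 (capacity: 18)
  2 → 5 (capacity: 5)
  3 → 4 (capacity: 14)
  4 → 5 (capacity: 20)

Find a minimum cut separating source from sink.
Min cut value = 19, edges: (2,5), (3,4)

Min cut value: 19
Partition: S = [0, 1, 2, 3], T = [4, 5]
Cut edges: (2,5), (3,4)

By max-flow min-cut theorem, max flow = min cut = 19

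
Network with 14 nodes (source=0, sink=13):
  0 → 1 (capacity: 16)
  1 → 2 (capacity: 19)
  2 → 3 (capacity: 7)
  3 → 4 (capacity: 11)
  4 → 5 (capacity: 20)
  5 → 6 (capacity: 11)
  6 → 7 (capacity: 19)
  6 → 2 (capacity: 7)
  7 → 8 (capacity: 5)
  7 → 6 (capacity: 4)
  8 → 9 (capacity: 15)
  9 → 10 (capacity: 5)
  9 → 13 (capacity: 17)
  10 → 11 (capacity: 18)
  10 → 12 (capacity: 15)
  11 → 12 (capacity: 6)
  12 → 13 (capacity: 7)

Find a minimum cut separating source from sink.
Min cut value = 5, edges: (7,8)

Min cut value: 5
Partition: S = [0, 1, 2, 3, 4, 5, 6, 7], T = [8, 9, 10, 11, 12, 13]
Cut edges: (7,8)

By max-flow min-cut theorem, max flow = min cut = 5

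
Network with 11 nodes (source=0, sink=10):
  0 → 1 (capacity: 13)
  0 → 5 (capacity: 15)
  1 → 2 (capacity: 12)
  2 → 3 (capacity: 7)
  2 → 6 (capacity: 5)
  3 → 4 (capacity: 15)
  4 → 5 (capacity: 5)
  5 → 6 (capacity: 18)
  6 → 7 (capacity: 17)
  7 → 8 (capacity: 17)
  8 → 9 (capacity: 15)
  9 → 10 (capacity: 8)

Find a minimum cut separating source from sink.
Min cut value = 8, edges: (9,10)

Min cut value: 8
Partition: S = [0, 1, 2, 3, 4, 5, 6, 7, 8, 9], T = [10]
Cut edges: (9,10)

By max-flow min-cut theorem, max flow = min cut = 8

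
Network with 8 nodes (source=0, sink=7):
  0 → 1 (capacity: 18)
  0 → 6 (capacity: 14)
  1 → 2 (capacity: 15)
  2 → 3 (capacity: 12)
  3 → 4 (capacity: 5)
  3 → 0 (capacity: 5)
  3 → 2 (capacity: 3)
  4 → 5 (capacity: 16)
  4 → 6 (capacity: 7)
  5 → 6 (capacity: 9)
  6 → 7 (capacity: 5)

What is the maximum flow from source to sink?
Maximum flow = 5

Max flow: 5

Flow assignment:
  0 → 1: 10/18
  1 → 2: 10/15
  2 → 3: 10/12
  3 → 4: 5/5
  3 → 0: 5/5
  4 → 6: 5/7
  6 → 7: 5/5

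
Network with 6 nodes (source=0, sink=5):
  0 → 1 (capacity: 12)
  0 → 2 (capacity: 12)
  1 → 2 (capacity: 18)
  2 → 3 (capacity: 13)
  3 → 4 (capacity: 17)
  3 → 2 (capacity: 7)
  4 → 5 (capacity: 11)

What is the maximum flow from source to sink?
Maximum flow = 11

Max flow: 11

Flow assignment:
  0 → 1: 11/12
  1 → 2: 11/18
  2 → 3: 11/13
  3 → 4: 11/17
  4 → 5: 11/11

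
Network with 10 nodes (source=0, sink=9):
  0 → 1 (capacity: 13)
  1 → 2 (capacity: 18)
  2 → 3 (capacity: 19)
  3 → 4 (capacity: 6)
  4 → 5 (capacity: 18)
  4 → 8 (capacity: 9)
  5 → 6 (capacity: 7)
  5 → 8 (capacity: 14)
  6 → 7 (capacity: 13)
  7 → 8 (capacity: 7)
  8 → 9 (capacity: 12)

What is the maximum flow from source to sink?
Maximum flow = 6

Max flow: 6

Flow assignment:
  0 → 1: 6/13
  1 → 2: 6/18
  2 → 3: 6/19
  3 → 4: 6/6
  4 → 8: 6/9
  8 → 9: 6/12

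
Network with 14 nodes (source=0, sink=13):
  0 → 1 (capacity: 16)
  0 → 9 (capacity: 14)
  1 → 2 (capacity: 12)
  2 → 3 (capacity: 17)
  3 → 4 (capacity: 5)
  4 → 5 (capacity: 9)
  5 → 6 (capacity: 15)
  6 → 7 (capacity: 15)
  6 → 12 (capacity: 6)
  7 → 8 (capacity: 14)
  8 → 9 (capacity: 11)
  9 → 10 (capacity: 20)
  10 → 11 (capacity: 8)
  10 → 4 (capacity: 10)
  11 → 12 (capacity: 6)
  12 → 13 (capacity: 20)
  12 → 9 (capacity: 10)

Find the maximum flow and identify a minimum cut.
Max flow = 12, Min cut edges: (6,12), (11,12)

Maximum flow: 12
Minimum cut: (6,12), (11,12)
Partition: S = [0, 1, 2, 3, 4, 5, 6, 7, 8, 9, 10, 11], T = [12, 13]

Max-flow min-cut theorem verified: both equal 12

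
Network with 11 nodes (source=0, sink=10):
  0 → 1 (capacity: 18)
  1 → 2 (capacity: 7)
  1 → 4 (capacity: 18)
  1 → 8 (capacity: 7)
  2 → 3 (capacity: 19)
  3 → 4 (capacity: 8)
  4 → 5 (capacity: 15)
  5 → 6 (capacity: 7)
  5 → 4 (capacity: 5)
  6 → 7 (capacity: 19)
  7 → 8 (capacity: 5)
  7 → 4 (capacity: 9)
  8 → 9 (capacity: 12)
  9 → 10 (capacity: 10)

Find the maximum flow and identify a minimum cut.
Max flow = 10, Min cut edges: (9,10)

Maximum flow: 10
Minimum cut: (9,10)
Partition: S = [0, 1, 2, 3, 4, 5, 6, 7, 8, 9], T = [10]

Max-flow min-cut theorem verified: both equal 10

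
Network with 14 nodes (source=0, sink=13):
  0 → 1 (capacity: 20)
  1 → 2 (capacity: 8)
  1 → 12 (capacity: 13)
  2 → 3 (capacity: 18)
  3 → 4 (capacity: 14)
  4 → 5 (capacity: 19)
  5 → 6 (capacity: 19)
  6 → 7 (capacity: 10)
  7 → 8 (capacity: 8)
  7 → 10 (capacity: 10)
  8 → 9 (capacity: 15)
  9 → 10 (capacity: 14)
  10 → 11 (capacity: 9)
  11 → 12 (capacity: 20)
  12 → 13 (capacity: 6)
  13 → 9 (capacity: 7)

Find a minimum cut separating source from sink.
Min cut value = 6, edges: (12,13)

Min cut value: 6
Partition: S = [0, 1, 2, 3, 4, 5, 6, 7, 8, 9, 10, 11, 12], T = [13]
Cut edges: (12,13)

By max-flow min-cut theorem, max flow = min cut = 6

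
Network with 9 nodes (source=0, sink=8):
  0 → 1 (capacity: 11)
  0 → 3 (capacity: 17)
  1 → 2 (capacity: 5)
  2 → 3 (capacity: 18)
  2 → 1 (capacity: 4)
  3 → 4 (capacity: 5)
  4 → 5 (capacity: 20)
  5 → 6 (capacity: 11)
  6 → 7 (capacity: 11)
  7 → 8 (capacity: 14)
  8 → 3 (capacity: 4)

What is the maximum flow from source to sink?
Maximum flow = 5

Max flow: 5

Flow assignment:
  0 → 1: 5/11
  1 → 2: 5/5
  2 → 3: 5/18
  3 → 4: 5/5
  4 → 5: 5/20
  5 → 6: 5/11
  6 → 7: 5/11
  7 → 8: 5/14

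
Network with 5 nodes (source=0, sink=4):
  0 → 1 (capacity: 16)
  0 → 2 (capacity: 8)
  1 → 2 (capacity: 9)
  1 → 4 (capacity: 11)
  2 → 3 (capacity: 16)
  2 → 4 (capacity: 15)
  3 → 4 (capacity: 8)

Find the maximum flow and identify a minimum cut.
Max flow = 24, Min cut edges: (0,1), (0,2)

Maximum flow: 24
Minimum cut: (0,1), (0,2)
Partition: S = [0], T = [1, 2, 3, 4]

Max-flow min-cut theorem verified: both equal 24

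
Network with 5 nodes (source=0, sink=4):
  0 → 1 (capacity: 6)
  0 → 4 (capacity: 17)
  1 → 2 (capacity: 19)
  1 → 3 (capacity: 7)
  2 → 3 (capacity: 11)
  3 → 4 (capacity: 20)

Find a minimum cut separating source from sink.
Min cut value = 23, edges: (0,1), (0,4)

Min cut value: 23
Partition: S = [0], T = [1, 2, 3, 4]
Cut edges: (0,1), (0,4)

By max-flow min-cut theorem, max flow = min cut = 23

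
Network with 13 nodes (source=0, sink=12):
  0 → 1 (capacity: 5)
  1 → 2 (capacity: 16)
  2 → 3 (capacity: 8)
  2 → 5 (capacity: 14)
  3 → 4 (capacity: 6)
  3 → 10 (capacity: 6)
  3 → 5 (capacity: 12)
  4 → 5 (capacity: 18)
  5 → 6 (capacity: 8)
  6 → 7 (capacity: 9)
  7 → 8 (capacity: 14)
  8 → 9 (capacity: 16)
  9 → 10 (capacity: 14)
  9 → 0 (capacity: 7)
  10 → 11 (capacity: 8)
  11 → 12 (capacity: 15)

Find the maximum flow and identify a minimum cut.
Max flow = 5, Min cut edges: (0,1)

Maximum flow: 5
Minimum cut: (0,1)
Partition: S = [0], T = [1, 2, 3, 4, 5, 6, 7, 8, 9, 10, 11, 12]

Max-flow min-cut theorem verified: both equal 5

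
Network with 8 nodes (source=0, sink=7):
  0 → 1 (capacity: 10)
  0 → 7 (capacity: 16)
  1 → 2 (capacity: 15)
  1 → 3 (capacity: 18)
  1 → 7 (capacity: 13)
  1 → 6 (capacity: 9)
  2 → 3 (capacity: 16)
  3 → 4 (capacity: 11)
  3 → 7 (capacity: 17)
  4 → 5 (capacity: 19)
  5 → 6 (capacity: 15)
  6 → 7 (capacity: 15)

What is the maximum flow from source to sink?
Maximum flow = 26

Max flow: 26

Flow assignment:
  0 → 1: 10/10
  0 → 7: 16/16
  1 → 7: 10/13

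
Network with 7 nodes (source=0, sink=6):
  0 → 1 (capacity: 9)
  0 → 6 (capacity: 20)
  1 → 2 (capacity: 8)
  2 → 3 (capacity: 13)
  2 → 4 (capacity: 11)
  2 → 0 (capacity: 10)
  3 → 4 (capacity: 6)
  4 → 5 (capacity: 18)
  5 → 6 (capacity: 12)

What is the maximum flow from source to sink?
Maximum flow = 28

Max flow: 28

Flow assignment:
  0 → 1: 8/9
  0 → 6: 20/20
  1 → 2: 8/8
  2 → 4: 8/11
  4 → 5: 8/18
  5 → 6: 8/12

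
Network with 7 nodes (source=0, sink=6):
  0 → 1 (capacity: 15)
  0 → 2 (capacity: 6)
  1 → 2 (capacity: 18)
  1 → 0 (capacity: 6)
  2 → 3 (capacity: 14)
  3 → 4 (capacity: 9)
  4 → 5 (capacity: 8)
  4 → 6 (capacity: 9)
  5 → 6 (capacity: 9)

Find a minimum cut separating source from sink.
Min cut value = 9, edges: (3,4)

Min cut value: 9
Partition: S = [0, 1, 2, 3], T = [4, 5, 6]
Cut edges: (3,4)

By max-flow min-cut theorem, max flow = min cut = 9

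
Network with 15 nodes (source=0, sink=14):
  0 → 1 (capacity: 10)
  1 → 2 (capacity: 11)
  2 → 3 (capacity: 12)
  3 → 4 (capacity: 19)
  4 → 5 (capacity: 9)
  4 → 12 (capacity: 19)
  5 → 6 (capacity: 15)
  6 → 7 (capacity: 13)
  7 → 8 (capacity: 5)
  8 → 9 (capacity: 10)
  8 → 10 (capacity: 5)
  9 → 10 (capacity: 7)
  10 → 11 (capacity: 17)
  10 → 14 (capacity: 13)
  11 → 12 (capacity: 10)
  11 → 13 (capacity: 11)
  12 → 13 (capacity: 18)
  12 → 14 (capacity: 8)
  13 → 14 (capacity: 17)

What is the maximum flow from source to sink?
Maximum flow = 10

Max flow: 10

Flow assignment:
  0 → 1: 10/10
  1 → 2: 10/11
  2 → 3: 10/12
  3 → 4: 10/19
  4 → 12: 10/19
  12 → 13: 2/18
  12 → 14: 8/8
  13 → 14: 2/17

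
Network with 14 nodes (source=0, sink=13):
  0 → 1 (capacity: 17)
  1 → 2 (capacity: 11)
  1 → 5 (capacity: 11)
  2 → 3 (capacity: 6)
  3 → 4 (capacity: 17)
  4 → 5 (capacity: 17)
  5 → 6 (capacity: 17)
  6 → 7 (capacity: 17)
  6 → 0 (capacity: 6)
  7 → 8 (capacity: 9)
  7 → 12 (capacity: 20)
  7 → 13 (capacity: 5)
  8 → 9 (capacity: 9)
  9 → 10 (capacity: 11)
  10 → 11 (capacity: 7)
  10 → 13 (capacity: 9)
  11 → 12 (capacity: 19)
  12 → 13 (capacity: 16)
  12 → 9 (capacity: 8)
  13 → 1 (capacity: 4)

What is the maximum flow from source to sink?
Maximum flow = 17

Max flow: 17

Flow assignment:
  0 → 1: 17/17
  1 → 2: 6/11
  1 → 5: 11/11
  2 → 3: 6/6
  3 → 4: 6/17
  4 → 5: 6/17
  5 → 6: 17/17
  6 → 7: 17/17
  7 → 12: 12/20
  7 → 13: 5/5
  12 → 13: 12/16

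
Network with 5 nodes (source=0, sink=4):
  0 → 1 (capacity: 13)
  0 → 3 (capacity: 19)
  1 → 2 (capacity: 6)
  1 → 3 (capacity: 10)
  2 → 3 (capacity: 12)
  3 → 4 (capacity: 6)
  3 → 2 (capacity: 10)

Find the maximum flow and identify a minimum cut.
Max flow = 6, Min cut edges: (3,4)

Maximum flow: 6
Minimum cut: (3,4)
Partition: S = [0, 1, 2, 3], T = [4]

Max-flow min-cut theorem verified: both equal 6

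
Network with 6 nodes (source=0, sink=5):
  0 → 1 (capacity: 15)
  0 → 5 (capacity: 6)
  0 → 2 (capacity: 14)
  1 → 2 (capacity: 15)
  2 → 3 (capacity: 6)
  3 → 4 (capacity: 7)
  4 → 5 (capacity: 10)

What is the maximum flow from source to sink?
Maximum flow = 12

Max flow: 12

Flow assignment:
  0 → 1: 6/15
  0 → 5: 6/6
  1 → 2: 6/15
  2 → 3: 6/6
  3 → 4: 6/7
  4 → 5: 6/10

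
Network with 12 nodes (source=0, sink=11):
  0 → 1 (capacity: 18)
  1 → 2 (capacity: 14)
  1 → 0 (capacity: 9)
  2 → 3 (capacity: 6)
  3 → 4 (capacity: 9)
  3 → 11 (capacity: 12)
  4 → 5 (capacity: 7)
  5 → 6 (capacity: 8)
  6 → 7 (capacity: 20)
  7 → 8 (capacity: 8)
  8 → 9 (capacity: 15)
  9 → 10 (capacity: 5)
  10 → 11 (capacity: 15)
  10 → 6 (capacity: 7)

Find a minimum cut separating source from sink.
Min cut value = 6, edges: (2,3)

Min cut value: 6
Partition: S = [0, 1, 2], T = [3, 4, 5, 6, 7, 8, 9, 10, 11]
Cut edges: (2,3)

By max-flow min-cut theorem, max flow = min cut = 6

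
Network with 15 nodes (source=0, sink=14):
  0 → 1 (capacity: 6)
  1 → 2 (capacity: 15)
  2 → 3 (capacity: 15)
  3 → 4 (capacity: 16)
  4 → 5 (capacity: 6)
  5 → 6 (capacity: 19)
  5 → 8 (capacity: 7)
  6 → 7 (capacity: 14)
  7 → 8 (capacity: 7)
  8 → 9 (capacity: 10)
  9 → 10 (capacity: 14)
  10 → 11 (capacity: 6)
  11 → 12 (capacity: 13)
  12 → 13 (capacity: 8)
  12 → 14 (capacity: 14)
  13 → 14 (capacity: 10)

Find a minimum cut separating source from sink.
Min cut value = 6, edges: (10,11)

Min cut value: 6
Partition: S = [0, 1, 2, 3, 4, 5, 6, 7, 8, 9, 10], T = [11, 12, 13, 14]
Cut edges: (10,11)

By max-flow min-cut theorem, max flow = min cut = 6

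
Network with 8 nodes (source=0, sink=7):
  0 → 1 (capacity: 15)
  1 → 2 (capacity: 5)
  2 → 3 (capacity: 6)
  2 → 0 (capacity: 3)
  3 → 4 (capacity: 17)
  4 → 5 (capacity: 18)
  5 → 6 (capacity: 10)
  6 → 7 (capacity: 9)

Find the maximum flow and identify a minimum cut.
Max flow = 5, Min cut edges: (1,2)

Maximum flow: 5
Minimum cut: (1,2)
Partition: S = [0, 1], T = [2, 3, 4, 5, 6, 7]

Max-flow min-cut theorem verified: both equal 5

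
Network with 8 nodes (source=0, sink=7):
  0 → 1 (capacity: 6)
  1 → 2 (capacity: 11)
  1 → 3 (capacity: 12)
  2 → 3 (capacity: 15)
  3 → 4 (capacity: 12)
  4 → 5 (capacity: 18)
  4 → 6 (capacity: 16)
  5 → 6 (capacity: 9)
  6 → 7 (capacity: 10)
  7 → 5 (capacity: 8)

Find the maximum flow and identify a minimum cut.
Max flow = 6, Min cut edges: (0,1)

Maximum flow: 6
Minimum cut: (0,1)
Partition: S = [0], T = [1, 2, 3, 4, 5, 6, 7]

Max-flow min-cut theorem verified: both equal 6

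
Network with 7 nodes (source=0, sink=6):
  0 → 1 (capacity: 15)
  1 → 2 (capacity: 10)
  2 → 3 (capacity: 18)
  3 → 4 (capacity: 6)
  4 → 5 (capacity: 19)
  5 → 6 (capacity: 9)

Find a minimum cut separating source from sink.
Min cut value = 6, edges: (3,4)

Min cut value: 6
Partition: S = [0, 1, 2, 3], T = [4, 5, 6]
Cut edges: (3,4)

By max-flow min-cut theorem, max flow = min cut = 6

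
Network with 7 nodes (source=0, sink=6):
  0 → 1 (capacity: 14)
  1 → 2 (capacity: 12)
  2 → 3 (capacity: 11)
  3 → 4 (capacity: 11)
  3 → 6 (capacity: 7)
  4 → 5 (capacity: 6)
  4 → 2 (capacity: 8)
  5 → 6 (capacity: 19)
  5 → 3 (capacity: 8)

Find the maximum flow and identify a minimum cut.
Max flow = 11, Min cut edges: (2,3)

Maximum flow: 11
Minimum cut: (2,3)
Partition: S = [0, 1, 2], T = [3, 4, 5, 6]

Max-flow min-cut theorem verified: both equal 11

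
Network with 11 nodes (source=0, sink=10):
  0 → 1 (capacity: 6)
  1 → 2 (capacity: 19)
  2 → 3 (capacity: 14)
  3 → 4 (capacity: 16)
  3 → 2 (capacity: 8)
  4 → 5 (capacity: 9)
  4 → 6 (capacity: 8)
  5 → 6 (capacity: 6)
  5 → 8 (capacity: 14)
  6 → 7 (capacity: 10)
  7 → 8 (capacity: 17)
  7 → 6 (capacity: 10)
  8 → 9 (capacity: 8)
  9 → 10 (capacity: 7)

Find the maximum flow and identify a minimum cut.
Max flow = 6, Min cut edges: (0,1)

Maximum flow: 6
Minimum cut: (0,1)
Partition: S = [0], T = [1, 2, 3, 4, 5, 6, 7, 8, 9, 10]

Max-flow min-cut theorem verified: both equal 6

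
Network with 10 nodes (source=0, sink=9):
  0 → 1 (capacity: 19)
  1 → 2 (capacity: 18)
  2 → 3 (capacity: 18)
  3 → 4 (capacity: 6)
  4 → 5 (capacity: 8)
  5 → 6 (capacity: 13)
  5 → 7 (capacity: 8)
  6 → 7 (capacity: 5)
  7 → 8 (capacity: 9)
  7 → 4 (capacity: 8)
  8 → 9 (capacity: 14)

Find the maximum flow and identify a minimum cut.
Max flow = 6, Min cut edges: (3,4)

Maximum flow: 6
Minimum cut: (3,4)
Partition: S = [0, 1, 2, 3], T = [4, 5, 6, 7, 8, 9]

Max-flow min-cut theorem verified: both equal 6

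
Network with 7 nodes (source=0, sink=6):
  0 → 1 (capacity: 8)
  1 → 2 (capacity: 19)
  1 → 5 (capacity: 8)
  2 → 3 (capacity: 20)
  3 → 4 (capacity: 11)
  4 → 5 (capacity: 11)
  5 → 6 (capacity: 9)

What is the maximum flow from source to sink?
Maximum flow = 8

Max flow: 8

Flow assignment:
  0 → 1: 8/8
  1 → 5: 8/8
  5 → 6: 8/9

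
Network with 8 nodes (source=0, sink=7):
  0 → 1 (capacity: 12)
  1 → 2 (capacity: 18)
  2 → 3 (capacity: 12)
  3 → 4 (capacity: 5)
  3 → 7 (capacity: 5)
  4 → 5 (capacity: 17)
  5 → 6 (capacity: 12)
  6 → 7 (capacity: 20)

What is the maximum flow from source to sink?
Maximum flow = 10

Max flow: 10

Flow assignment:
  0 → 1: 10/12
  1 → 2: 10/18
  2 → 3: 10/12
  3 → 4: 5/5
  3 → 7: 5/5
  4 → 5: 5/17
  5 → 6: 5/12
  6 → 7: 5/20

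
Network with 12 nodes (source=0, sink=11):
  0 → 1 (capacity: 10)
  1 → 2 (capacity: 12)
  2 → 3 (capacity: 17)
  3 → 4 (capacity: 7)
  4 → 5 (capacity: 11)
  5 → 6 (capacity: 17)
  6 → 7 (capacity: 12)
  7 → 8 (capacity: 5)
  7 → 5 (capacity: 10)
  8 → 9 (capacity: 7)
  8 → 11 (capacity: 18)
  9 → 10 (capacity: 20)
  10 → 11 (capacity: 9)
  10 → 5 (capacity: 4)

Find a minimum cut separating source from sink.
Min cut value = 5, edges: (7,8)

Min cut value: 5
Partition: S = [0, 1, 2, 3, 4, 5, 6, 7], T = [8, 9, 10, 11]
Cut edges: (7,8)

By max-flow min-cut theorem, max flow = min cut = 5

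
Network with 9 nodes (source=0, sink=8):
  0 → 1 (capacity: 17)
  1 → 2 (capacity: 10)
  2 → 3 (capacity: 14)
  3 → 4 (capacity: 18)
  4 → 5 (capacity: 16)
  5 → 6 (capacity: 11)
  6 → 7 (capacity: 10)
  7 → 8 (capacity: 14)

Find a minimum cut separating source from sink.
Min cut value = 10, edges: (6,7)

Min cut value: 10
Partition: S = [0, 1, 2, 3, 4, 5, 6], T = [7, 8]
Cut edges: (6,7)

By max-flow min-cut theorem, max flow = min cut = 10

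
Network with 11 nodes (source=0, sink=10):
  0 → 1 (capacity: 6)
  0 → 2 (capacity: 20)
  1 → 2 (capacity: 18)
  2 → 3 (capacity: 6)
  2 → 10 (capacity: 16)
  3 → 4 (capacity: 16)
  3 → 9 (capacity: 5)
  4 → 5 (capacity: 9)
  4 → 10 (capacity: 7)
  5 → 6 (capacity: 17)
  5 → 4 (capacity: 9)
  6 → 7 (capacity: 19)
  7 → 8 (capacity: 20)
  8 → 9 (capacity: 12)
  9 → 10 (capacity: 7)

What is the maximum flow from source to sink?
Maximum flow = 22

Max flow: 22

Flow assignment:
  0 → 1: 2/6
  0 → 2: 20/20
  1 → 2: 2/18
  2 → 3: 6/6
  2 → 10: 16/16
  3 → 4: 6/16
  4 → 10: 6/7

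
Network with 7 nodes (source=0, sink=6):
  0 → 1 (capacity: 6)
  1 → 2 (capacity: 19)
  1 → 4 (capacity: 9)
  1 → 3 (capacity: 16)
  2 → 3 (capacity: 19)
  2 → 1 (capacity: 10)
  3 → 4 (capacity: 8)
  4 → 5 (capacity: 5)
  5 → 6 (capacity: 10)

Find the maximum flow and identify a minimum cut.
Max flow = 5, Min cut edges: (4,5)

Maximum flow: 5
Minimum cut: (4,5)
Partition: S = [0, 1, 2, 3, 4], T = [5, 6]

Max-flow min-cut theorem verified: both equal 5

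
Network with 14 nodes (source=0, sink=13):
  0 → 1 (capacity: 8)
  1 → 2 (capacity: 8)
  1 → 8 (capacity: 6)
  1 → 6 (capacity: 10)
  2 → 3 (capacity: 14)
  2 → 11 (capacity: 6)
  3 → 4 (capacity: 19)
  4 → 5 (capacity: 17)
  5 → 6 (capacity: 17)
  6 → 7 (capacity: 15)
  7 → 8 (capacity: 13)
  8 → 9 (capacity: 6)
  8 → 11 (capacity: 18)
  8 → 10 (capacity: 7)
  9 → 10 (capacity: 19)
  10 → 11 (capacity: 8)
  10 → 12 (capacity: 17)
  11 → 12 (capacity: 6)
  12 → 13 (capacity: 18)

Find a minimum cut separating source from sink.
Min cut value = 8, edges: (0,1)

Min cut value: 8
Partition: S = [0], T = [1, 2, 3, 4, 5, 6, 7, 8, 9, 10, 11, 12, 13]
Cut edges: (0,1)

By max-flow min-cut theorem, max flow = min cut = 8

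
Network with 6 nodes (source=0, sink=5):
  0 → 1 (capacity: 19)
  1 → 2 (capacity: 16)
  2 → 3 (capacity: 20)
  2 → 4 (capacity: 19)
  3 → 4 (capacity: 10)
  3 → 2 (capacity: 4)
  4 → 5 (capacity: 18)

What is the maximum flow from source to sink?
Maximum flow = 16

Max flow: 16

Flow assignment:
  0 → 1: 16/19
  1 → 2: 16/16
  2 → 4: 16/19
  4 → 5: 16/18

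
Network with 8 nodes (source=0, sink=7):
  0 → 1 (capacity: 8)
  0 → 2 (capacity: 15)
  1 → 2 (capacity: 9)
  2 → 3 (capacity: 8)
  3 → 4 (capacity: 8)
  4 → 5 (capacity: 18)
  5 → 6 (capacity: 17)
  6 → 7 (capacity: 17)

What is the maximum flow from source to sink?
Maximum flow = 8

Max flow: 8

Flow assignment:
  0 → 1: 8/8
  1 → 2: 8/9
  2 → 3: 8/8
  3 → 4: 8/8
  4 → 5: 8/18
  5 → 6: 8/17
  6 → 7: 8/17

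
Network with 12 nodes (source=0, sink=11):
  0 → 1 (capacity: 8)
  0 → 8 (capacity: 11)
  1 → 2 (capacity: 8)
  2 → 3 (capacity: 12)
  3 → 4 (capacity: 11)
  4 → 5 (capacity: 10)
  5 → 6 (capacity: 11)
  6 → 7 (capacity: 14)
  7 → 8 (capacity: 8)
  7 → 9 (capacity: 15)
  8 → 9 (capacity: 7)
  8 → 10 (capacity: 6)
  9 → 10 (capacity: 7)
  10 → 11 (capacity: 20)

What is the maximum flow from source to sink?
Maximum flow = 13

Max flow: 13

Flow assignment:
  0 → 1: 8/8
  0 → 8: 5/11
  1 → 2: 8/8
  2 → 3: 8/12
  3 → 4: 8/11
  4 → 5: 8/10
  5 → 6: 8/11
  6 → 7: 8/14
  7 → 8: 8/8
  8 → 9: 7/7
  8 → 10: 6/6
  9 → 10: 7/7
  10 → 11: 13/20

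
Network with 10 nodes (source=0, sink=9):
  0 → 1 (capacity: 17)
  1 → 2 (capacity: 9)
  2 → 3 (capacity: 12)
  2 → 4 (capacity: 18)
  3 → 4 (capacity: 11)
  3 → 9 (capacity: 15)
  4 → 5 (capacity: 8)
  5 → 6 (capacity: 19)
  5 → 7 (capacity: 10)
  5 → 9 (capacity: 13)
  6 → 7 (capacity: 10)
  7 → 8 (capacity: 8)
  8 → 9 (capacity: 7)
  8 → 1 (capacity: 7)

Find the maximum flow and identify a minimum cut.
Max flow = 9, Min cut edges: (1,2)

Maximum flow: 9
Minimum cut: (1,2)
Partition: S = [0, 1], T = [2, 3, 4, 5, 6, 7, 8, 9]

Max-flow min-cut theorem verified: both equal 9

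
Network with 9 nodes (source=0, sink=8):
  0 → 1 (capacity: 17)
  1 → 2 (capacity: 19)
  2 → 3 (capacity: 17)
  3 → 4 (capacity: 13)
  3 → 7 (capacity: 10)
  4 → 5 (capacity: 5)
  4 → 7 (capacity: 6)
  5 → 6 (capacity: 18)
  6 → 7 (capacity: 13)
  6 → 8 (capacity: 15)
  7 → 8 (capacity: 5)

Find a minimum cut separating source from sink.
Min cut value = 10, edges: (4,5), (7,8)

Min cut value: 10
Partition: S = [0, 1, 2, 3, 4, 7], T = [5, 6, 8]
Cut edges: (4,5), (7,8)

By max-flow min-cut theorem, max flow = min cut = 10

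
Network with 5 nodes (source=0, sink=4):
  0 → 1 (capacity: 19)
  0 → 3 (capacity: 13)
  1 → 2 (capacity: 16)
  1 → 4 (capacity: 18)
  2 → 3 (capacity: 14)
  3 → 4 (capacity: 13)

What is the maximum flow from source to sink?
Maximum flow = 31

Max flow: 31

Flow assignment:
  0 → 1: 19/19
  0 → 3: 12/13
  1 → 2: 1/16
  1 → 4: 18/18
  2 → 3: 1/14
  3 → 4: 13/13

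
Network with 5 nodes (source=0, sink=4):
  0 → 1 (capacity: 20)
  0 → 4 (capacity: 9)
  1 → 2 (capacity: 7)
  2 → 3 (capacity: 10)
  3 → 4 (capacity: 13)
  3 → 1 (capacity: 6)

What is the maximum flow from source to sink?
Maximum flow = 16

Max flow: 16

Flow assignment:
  0 → 1: 7/20
  0 → 4: 9/9
  1 → 2: 7/7
  2 → 3: 7/10
  3 → 4: 7/13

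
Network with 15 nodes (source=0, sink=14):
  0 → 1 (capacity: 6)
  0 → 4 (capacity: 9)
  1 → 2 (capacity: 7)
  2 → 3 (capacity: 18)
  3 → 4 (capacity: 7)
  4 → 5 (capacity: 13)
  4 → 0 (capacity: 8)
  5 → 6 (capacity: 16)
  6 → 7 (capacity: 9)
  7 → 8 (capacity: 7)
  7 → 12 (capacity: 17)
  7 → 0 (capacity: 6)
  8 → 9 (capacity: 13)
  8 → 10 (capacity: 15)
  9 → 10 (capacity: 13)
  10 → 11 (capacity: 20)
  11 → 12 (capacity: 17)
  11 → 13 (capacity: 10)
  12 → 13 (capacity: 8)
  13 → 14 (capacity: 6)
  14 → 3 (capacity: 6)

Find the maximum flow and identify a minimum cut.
Max flow = 6, Min cut edges: (13,14)

Maximum flow: 6
Minimum cut: (13,14)
Partition: S = [0, 1, 2, 3, 4, 5, 6, 7, 8, 9, 10, 11, 12, 13], T = [14]

Max-flow min-cut theorem verified: both equal 6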